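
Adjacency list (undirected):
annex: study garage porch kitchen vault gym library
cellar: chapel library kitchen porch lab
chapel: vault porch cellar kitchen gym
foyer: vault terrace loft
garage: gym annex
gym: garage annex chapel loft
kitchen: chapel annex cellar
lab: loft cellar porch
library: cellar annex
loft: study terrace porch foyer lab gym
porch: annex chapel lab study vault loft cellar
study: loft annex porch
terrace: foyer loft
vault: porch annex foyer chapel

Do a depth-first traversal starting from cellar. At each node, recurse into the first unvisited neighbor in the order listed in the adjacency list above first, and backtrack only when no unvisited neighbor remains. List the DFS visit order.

cellar -> chapel -> vault -> porch -> annex -> study -> loft -> terrace -> foyer -> lab -> gym -> garage -> kitchen -> library

Visit cellar
cellar → chapel
chapel → vault
vault → porch
porch → annex
annex → study
study → loft
loft → terrace
terrace → foyer
loft → lab
loft → gym
gym → garage
annex → kitchen
annex → library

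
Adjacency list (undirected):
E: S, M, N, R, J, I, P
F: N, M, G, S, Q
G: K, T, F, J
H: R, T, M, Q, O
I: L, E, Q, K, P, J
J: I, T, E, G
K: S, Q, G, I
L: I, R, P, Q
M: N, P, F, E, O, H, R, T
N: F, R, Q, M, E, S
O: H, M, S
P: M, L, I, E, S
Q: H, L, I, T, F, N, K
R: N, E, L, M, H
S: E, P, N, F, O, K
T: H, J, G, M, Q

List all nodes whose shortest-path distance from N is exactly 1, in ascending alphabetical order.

E, F, M, Q, R, S

Level 0: N
Level 1: E, F, M, Q, R, S
Level 2: G, H, I, J, K, L, O, P, T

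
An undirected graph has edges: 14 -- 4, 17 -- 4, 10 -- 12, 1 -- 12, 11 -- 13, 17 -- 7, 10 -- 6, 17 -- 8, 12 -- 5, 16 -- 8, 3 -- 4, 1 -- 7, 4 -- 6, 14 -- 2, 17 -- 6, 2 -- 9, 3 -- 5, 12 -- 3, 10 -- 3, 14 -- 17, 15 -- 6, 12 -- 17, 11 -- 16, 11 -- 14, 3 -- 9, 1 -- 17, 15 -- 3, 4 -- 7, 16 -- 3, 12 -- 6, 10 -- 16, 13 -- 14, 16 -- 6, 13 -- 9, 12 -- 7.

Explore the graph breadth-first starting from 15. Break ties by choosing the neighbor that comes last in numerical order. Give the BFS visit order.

Visit 15; enqueue 6, 3 → queue [6, 3]
Visit 6; enqueue 17, 16, 12, 10, 4 → queue [3, 17, 16, 12, 10, 4]
Visit 3; enqueue 9, 5 → queue [17, 16, 12, 10, 4, 9, 5]
Visit 17; enqueue 14, 8, 7, 1 → queue [16, 12, 10, 4, 9, 5, 14, 8, 7, 1]
Visit 16; enqueue 11 → queue [12, 10, 4, 9, 5, 14, 8, 7, 1, 11]
Visit 12 → queue [10, 4, 9, 5, 14, 8, 7, 1, 11]
Visit 10 → queue [4, 9, 5, 14, 8, 7, 1, 11]
Visit 4 → queue [9, 5, 14, 8, 7, 1, 11]
Visit 9; enqueue 13, 2 → queue [5, 14, 8, 7, 1, 11, 13, 2]
Visit 5 → queue [14, 8, 7, 1, 11, 13, 2]
Visit 14 → queue [8, 7, 1, 11, 13, 2]
Visit 8 → queue [7, 1, 11, 13, 2]
Visit 7 → queue [1, 11, 13, 2]
Visit 1 → queue [11, 13, 2]
Visit 11 → queue [13, 2]
Visit 13 → queue [2]
Visit 2 → queue []

15 → 6 → 3 → 17 → 16 → 12 → 10 → 4 → 9 → 5 → 14 → 8 → 7 → 1 → 11 → 13 → 2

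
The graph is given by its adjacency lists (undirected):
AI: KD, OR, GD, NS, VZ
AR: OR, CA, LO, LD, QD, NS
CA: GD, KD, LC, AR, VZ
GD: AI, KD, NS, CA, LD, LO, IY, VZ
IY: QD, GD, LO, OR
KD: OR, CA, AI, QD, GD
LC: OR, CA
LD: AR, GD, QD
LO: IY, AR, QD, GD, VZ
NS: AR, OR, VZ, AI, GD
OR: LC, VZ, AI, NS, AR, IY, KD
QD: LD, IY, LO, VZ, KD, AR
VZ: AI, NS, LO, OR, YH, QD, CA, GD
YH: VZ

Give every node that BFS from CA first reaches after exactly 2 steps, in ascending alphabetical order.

AI, IY, LD, LO, NS, OR, QD, YH

Level 0: CA
Level 1: AR, GD, KD, LC, VZ
Level 2: AI, IY, LD, LO, NS, OR, QD, YH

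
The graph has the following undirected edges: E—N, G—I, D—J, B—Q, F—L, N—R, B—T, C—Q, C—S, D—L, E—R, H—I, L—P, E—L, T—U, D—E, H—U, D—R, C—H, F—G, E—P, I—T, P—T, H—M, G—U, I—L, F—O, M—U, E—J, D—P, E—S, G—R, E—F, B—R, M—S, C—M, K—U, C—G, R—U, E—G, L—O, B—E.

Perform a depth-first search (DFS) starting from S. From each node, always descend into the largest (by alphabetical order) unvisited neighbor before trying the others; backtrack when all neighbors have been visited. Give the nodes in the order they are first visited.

S M U T P L O F G R N E J D B Q C H I K

Visit S
S → M
M → U
U → T
T → P
P → L
L → O
O → F
F → G
G → R
R → N
N → E
E → J
J → D
E → B
B → Q
Q → C
C → H
H → I
U → K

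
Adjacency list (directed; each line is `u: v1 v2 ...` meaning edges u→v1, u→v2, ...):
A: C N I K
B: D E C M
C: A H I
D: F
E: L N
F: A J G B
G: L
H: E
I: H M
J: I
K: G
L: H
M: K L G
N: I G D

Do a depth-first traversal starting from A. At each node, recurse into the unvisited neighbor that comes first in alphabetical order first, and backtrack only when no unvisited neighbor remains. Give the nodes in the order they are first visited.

Visit A
A → C
C → H
H → E
E → L
E → N
N → D
D → F
F → B
B → M
M → G
M → K
F → J
J → I

A, C, H, E, L, N, D, F, B, M, G, K, J, I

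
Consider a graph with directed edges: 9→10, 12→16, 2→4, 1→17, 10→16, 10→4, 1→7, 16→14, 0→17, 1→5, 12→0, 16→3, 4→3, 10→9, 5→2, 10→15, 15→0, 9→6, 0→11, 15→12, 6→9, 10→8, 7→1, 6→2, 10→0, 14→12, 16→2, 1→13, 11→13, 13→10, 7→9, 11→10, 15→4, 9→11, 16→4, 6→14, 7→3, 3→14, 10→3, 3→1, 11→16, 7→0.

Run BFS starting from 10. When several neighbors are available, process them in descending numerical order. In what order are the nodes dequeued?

10, 16, 15, 9, 8, 4, 3, 0, 14, 2, 12, 11, 6, 1, 17, 13, 7, 5

Visit 10; enqueue 16, 15, 9, 8, 4, 3, 0 → queue [16, 15, 9, 8, 4, 3, 0]
Visit 16; enqueue 14, 2 → queue [15, 9, 8, 4, 3, 0, 14, 2]
Visit 15; enqueue 12 → queue [9, 8, 4, 3, 0, 14, 2, 12]
Visit 9; enqueue 11, 6 → queue [8, 4, 3, 0, 14, 2, 12, 11, 6]
Visit 8 → queue [4, 3, 0, 14, 2, 12, 11, 6]
Visit 4 → queue [3, 0, 14, 2, 12, 11, 6]
Visit 3; enqueue 1 → queue [0, 14, 2, 12, 11, 6, 1]
Visit 0; enqueue 17 → queue [14, 2, 12, 11, 6, 1, 17]
Visit 14 → queue [2, 12, 11, 6, 1, 17]
Visit 2 → queue [12, 11, 6, 1, 17]
Visit 12 → queue [11, 6, 1, 17]
Visit 11; enqueue 13 → queue [6, 1, 17, 13]
Visit 6 → queue [1, 17, 13]
Visit 1; enqueue 7, 5 → queue [17, 13, 7, 5]
Visit 17 → queue [13, 7, 5]
Visit 13 → queue [7, 5]
Visit 7 → queue [5]
Visit 5 → queue []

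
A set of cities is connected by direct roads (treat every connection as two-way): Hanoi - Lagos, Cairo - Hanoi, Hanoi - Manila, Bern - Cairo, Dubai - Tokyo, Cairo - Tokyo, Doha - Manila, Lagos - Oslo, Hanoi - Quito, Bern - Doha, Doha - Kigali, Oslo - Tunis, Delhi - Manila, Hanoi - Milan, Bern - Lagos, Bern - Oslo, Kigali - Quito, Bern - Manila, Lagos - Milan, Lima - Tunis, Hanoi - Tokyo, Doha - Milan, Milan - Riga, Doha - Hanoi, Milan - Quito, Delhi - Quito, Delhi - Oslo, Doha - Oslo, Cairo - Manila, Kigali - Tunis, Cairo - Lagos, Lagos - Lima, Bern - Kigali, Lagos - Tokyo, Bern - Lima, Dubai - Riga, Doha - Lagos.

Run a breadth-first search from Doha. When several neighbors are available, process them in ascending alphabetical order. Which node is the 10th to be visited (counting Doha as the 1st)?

Lima

Visit Doha; enqueue Bern, Hanoi, Kigali, Lagos, Manila, Milan, Oslo → queue [Bern, Hanoi, Kigali, Lagos, Manila, Milan, Oslo]
Visit Bern; enqueue Cairo, Lima → queue [Hanoi, Kigali, Lagos, Manila, Milan, Oslo, Cairo, Lima]
Visit Hanoi; enqueue Quito, Tokyo → queue [Kigali, Lagos, Manila, Milan, Oslo, Cairo, Lima, Quito, Tokyo]
Visit Kigali; enqueue Tunis → queue [Lagos, Manila, Milan, Oslo, Cairo, Lima, Quito, Tokyo, Tunis]
Visit Lagos → queue [Manila, Milan, Oslo, Cairo, Lima, Quito, Tokyo, Tunis]
Visit Manila; enqueue Delhi → queue [Milan, Oslo, Cairo, Lima, Quito, Tokyo, Tunis, Delhi]
Visit Milan; enqueue Riga → queue [Oslo, Cairo, Lima, Quito, Tokyo, Tunis, Delhi, Riga]
Visit Oslo → queue [Cairo, Lima, Quito, Tokyo, Tunis, Delhi, Riga]
Visit Cairo → queue [Lima, Quito, Tokyo, Tunis, Delhi, Riga]
Visit Lima → queue [Quito, Tokyo, Tunis, Delhi, Riga]
Visit Quito → queue [Tokyo, Tunis, Delhi, Riga]
Visit Tokyo; enqueue Dubai → queue [Tunis, Delhi, Riga, Dubai]
Visit Tunis → queue [Delhi, Riga, Dubai]
Visit Delhi → queue [Riga, Dubai]
Visit Riga → queue [Dubai]
Visit Dubai → queue []

Visit order: Doha, Bern, Hanoi, Kigali, Lagos, Manila, Milan, Oslo, Cairo, Lima, Quito, Tokyo, Tunis, Delhi, Riga, Dubai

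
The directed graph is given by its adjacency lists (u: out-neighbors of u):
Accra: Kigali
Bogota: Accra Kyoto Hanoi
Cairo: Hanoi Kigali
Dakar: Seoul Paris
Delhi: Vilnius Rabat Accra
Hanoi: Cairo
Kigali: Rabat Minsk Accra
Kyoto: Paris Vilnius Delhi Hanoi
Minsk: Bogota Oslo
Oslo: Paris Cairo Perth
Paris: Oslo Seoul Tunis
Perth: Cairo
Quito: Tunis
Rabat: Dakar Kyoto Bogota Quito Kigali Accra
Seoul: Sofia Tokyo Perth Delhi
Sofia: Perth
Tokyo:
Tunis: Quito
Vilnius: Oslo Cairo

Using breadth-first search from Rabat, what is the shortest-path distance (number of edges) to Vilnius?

2

Level 0: Rabat
Level 1: Accra, Bogota, Dakar, Kigali, Kyoto, Quito
Level 2: Delhi, Hanoi, Minsk, Paris, Seoul, Tunis, Vilnius
Level 3: Cairo, Oslo, Perth, Sofia, Tokyo
Vilnius first appears at level 2.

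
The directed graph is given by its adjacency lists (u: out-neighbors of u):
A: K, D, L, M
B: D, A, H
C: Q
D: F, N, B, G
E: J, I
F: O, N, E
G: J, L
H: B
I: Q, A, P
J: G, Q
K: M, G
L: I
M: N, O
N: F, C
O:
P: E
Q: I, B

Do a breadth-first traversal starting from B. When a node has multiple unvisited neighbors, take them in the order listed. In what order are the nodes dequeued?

B → D → A → H → F → N → G → K → L → M → O → E → C → J → I → Q → P

Visit B; enqueue D, A, H → queue [D, A, H]
Visit D; enqueue F, N, G → queue [A, H, F, N, G]
Visit A; enqueue K, L, M → queue [H, F, N, G, K, L, M]
Visit H → queue [F, N, G, K, L, M]
Visit F; enqueue O, E → queue [N, G, K, L, M, O, E]
Visit N; enqueue C → queue [G, K, L, M, O, E, C]
Visit G; enqueue J → queue [K, L, M, O, E, C, J]
Visit K → queue [L, M, O, E, C, J]
Visit L; enqueue I → queue [M, O, E, C, J, I]
Visit M → queue [O, E, C, J, I]
Visit O → queue [E, C, J, I]
Visit E → queue [C, J, I]
Visit C; enqueue Q → queue [J, I, Q]
Visit J → queue [I, Q]
Visit I; enqueue P → queue [Q, P]
Visit Q → queue [P]
Visit P → queue []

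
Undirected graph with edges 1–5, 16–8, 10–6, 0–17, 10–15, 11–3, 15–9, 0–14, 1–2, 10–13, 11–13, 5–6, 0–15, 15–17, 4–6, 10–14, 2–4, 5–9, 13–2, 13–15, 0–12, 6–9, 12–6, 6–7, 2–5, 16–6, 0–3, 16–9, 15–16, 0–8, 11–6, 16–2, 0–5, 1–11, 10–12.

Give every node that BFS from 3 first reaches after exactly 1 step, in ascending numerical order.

0, 11

Level 0: 3
Level 1: 0, 11
Level 2: 1, 5, 6, 8, 12, 13, 14, 15, 17
Level 3: 2, 4, 7, 9, 10, 16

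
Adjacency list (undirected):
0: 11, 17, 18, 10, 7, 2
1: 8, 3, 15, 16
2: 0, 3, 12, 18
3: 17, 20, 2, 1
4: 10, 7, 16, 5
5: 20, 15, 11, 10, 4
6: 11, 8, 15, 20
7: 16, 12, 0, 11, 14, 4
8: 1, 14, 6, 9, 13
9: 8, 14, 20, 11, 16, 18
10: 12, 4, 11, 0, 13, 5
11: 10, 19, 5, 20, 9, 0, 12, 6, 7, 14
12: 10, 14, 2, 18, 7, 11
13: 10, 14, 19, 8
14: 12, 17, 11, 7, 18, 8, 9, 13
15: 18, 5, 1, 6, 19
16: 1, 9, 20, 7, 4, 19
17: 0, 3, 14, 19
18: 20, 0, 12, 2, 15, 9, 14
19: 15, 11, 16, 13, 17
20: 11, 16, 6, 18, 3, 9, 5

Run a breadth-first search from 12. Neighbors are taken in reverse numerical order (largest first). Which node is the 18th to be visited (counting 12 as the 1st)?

4

Visit 12; enqueue 18, 14, 11, 10, 7, 2 → queue [18, 14, 11, 10, 7, 2]
Visit 18; enqueue 20, 15, 9, 0 → queue [14, 11, 10, 7, 2, 20, 15, 9, 0]
Visit 14; enqueue 17, 13, 8 → queue [11, 10, 7, 2, 20, 15, 9, 0, 17, 13, 8]
Visit 11; enqueue 19, 6, 5 → queue [10, 7, 2, 20, 15, 9, 0, 17, 13, 8, 19, 6, 5]
Visit 10; enqueue 4 → queue [7, 2, 20, 15, 9, 0, 17, 13, 8, 19, 6, 5, 4]
Visit 7; enqueue 16 → queue [2, 20, 15, 9, 0, 17, 13, 8, 19, 6, 5, 4, 16]
Visit 2; enqueue 3 → queue [20, 15, 9, 0, 17, 13, 8, 19, 6, 5, 4, 16, 3]
Visit 20 → queue [15, 9, 0, 17, 13, 8, 19, 6, 5, 4, 16, 3]
Visit 15; enqueue 1 → queue [9, 0, 17, 13, 8, 19, 6, 5, 4, 16, 3, 1]
Visit 9 → queue [0, 17, 13, 8, 19, 6, 5, 4, 16, 3, 1]
Visit 0 → queue [17, 13, 8, 19, 6, 5, 4, 16, 3, 1]
Visit 17 → queue [13, 8, 19, 6, 5, 4, 16, 3, 1]
Visit 13 → queue [8, 19, 6, 5, 4, 16, 3, 1]
Visit 8 → queue [19, 6, 5, 4, 16, 3, 1]
Visit 19 → queue [6, 5, 4, 16, 3, 1]
Visit 6 → queue [5, 4, 16, 3, 1]
Visit 5 → queue [4, 16, 3, 1]
Visit 4 → queue [16, 3, 1]
Visit 16 → queue [3, 1]
Visit 3 → queue [1]
Visit 1 → queue []

Visit order: 12, 18, 14, 11, 10, 7, 2, 20, 15, 9, 0, 17, 13, 8, 19, 6, 5, 4, 16, 3, 1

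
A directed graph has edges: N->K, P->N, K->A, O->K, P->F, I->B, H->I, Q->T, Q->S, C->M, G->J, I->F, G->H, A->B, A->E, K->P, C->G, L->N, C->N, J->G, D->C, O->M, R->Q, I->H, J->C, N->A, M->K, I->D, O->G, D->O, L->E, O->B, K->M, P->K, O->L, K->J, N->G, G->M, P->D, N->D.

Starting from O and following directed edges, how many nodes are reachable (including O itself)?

BFS from O visits: O, M, L, K, G, B, N, E, P, J, A, H, D, F, C, I
Reachable nodes: 16 of 20 total.

16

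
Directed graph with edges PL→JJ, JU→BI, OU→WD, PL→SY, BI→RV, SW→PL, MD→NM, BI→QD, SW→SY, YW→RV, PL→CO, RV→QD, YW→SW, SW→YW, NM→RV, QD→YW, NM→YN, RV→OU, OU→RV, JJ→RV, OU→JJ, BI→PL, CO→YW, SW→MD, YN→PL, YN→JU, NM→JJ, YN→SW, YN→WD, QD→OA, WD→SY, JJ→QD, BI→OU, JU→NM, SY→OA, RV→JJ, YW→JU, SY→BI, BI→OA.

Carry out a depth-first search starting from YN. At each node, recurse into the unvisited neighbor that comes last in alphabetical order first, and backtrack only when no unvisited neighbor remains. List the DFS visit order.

YN -> WD -> SY -> OA -> BI -> RV -> QD -> YW -> SW -> PL -> JJ -> CO -> MD -> NM -> JU -> OU

Visit YN
YN → WD
WD → SY
SY → OA
SY → BI
BI → RV
RV → QD
QD → YW
YW → SW
SW → PL
PL → JJ
PL → CO
SW → MD
MD → NM
YW → JU
RV → OU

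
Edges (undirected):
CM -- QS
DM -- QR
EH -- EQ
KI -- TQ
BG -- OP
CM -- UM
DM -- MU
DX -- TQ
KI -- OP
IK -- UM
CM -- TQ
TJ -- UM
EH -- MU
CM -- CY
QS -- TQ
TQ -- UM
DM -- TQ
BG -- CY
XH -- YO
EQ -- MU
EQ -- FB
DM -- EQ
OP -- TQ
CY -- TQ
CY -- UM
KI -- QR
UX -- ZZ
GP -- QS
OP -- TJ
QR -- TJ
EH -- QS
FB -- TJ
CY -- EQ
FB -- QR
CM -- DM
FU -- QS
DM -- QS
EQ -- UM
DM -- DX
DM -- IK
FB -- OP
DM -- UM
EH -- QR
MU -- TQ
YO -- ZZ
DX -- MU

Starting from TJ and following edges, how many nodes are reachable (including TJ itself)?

19

BFS from TJ visits: TJ, UM, QR, OP, FB, TQ, IK, EQ, DM, CY, CM, KI, EH, BG, QS, MU, DX, GP, FU
Reachable nodes: 19 of 23 total.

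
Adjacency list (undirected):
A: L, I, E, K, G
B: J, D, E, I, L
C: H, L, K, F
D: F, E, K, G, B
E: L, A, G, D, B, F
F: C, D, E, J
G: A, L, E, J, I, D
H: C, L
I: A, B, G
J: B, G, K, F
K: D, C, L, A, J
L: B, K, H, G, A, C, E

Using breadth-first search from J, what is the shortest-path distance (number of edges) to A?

2

Level 0: J
Level 1: B, F, G, K
Level 2: A, C, D, E, I, L
Level 3: H
A first appears at level 2.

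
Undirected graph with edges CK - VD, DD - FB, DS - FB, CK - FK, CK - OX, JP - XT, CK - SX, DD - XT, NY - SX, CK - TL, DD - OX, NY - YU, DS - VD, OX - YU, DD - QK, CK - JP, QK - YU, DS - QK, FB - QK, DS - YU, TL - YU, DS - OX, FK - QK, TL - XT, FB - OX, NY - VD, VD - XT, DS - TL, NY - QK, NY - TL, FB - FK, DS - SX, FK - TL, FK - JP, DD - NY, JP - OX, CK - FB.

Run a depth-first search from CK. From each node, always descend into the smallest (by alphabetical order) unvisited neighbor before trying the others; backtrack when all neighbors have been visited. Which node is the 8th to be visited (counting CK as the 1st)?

Visit CK
CK → FB
FB → DD
DD → NY
NY → QK
QK → DS
DS → OX
OX → JP
JP → FK
FK → TL
TL → XT
XT → VD
TL → YU
DS → SX

Visit order: CK, FB, DD, NY, QK, DS, OX, JP, FK, TL, XT, VD, YU, SX

JP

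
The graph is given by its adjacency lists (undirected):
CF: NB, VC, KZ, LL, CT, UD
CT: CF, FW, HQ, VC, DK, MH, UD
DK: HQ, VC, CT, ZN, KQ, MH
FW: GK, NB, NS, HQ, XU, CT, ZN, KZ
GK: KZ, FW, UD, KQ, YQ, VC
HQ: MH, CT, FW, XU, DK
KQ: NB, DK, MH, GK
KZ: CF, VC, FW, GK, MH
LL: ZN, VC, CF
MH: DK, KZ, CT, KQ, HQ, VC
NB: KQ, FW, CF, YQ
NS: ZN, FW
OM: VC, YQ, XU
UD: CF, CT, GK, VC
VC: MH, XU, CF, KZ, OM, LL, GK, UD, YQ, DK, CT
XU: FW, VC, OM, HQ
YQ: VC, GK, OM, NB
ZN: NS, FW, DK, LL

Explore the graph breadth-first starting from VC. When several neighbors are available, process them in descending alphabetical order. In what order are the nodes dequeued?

VC, YQ, XU, UD, OM, MH, LL, KZ, GK, DK, CT, CF, NB, HQ, FW, KQ, ZN, NS

Visit VC; enqueue YQ, XU, UD, OM, MH, LL, KZ, GK, DK, CT, CF → queue [YQ, XU, UD, OM, MH, LL, KZ, GK, DK, CT, CF]
Visit YQ; enqueue NB → queue [XU, UD, OM, MH, LL, KZ, GK, DK, CT, CF, NB]
Visit XU; enqueue HQ, FW → queue [UD, OM, MH, LL, KZ, GK, DK, CT, CF, NB, HQ, FW]
Visit UD → queue [OM, MH, LL, KZ, GK, DK, CT, CF, NB, HQ, FW]
Visit OM → queue [MH, LL, KZ, GK, DK, CT, CF, NB, HQ, FW]
Visit MH; enqueue KQ → queue [LL, KZ, GK, DK, CT, CF, NB, HQ, FW, KQ]
Visit LL; enqueue ZN → queue [KZ, GK, DK, CT, CF, NB, HQ, FW, KQ, ZN]
Visit KZ → queue [GK, DK, CT, CF, NB, HQ, FW, KQ, ZN]
Visit GK → queue [DK, CT, CF, NB, HQ, FW, KQ, ZN]
Visit DK → queue [CT, CF, NB, HQ, FW, KQ, ZN]
Visit CT → queue [CF, NB, HQ, FW, KQ, ZN]
Visit CF → queue [NB, HQ, FW, KQ, ZN]
Visit NB → queue [HQ, FW, KQ, ZN]
Visit HQ → queue [FW, KQ, ZN]
Visit FW; enqueue NS → queue [KQ, ZN, NS]
Visit KQ → queue [ZN, NS]
Visit ZN → queue [NS]
Visit NS → queue []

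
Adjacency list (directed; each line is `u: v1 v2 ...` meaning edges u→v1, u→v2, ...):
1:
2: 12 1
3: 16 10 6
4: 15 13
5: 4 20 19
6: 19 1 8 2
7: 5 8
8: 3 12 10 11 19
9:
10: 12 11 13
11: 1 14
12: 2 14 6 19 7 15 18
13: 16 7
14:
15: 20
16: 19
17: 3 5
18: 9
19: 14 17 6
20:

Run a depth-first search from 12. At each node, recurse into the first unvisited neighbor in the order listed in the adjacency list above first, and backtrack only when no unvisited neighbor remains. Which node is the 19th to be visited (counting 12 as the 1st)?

18

Visit 12
12 → 2
2 → 1
12 → 14
12 → 6
6 → 19
19 → 17
17 → 3
3 → 16
3 → 10
10 → 11
10 → 13
13 → 7
7 → 5
5 → 4
4 → 15
15 → 20
7 → 8
12 → 18
18 → 9

Visit order: 12, 2, 1, 14, 6, 19, 17, 3, 16, 10, 11, 13, 7, 5, 4, 15, 20, 8, 18, 9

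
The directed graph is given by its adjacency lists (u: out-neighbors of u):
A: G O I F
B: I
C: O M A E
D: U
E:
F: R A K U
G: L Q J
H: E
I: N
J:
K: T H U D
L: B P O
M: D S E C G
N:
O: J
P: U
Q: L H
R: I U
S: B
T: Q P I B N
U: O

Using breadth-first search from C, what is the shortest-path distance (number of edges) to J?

Level 0: C
Level 1: A, E, M, O
Level 2: D, F, G, I, J, S
Level 3: B, K, L, N, Q, R, U
Level 4: H, P, T
J first appears at level 2.

2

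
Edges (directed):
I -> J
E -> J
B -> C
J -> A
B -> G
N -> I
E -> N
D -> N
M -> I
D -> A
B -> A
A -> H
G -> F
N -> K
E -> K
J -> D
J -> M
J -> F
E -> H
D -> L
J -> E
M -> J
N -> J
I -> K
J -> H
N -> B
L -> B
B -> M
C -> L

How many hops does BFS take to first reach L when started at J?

2

Level 0: J
Level 1: A, D, E, F, H, M
Level 2: I, K, L, N
Level 3: B
Level 4: C, G
L first appears at level 2.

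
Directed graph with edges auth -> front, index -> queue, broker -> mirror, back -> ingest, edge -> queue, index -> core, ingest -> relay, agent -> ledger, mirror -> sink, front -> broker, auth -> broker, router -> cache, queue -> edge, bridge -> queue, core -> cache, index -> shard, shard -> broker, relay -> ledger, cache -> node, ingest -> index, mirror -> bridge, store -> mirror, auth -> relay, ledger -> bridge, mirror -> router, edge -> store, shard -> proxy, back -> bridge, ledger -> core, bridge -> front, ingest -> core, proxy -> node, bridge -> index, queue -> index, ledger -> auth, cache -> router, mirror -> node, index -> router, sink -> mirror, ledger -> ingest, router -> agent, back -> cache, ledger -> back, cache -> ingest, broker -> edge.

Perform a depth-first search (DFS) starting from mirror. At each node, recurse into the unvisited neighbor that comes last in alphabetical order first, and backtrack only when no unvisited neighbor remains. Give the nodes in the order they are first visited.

mirror → sink → router → cache → node → ingest → relay → ledger → core → bridge → queue → index → shard → proxy → broker → edge → store → front → back → auth → agent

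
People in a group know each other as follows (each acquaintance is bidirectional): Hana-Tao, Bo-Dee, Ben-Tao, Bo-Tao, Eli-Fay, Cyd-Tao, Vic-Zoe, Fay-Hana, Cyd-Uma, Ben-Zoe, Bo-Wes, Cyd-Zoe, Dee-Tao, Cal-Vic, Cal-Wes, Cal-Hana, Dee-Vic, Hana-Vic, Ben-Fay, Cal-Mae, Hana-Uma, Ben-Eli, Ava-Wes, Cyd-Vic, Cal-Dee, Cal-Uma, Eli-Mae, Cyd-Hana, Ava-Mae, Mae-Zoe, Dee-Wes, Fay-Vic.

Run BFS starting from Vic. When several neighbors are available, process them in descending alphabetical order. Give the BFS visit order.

Vic -> Zoe -> Hana -> Fay -> Dee -> Cyd -> Cal -> Mae -> Ben -> Uma -> Tao -> Eli -> Wes -> Bo -> Ava

Visit Vic; enqueue Zoe, Hana, Fay, Dee, Cyd, Cal → queue [Zoe, Hana, Fay, Dee, Cyd, Cal]
Visit Zoe; enqueue Mae, Ben → queue [Hana, Fay, Dee, Cyd, Cal, Mae, Ben]
Visit Hana; enqueue Uma, Tao → queue [Fay, Dee, Cyd, Cal, Mae, Ben, Uma, Tao]
Visit Fay; enqueue Eli → queue [Dee, Cyd, Cal, Mae, Ben, Uma, Tao, Eli]
Visit Dee; enqueue Wes, Bo → queue [Cyd, Cal, Mae, Ben, Uma, Tao, Eli, Wes, Bo]
Visit Cyd → queue [Cal, Mae, Ben, Uma, Tao, Eli, Wes, Bo]
Visit Cal → queue [Mae, Ben, Uma, Tao, Eli, Wes, Bo]
Visit Mae; enqueue Ava → queue [Ben, Uma, Tao, Eli, Wes, Bo, Ava]
Visit Ben → queue [Uma, Tao, Eli, Wes, Bo, Ava]
Visit Uma → queue [Tao, Eli, Wes, Bo, Ava]
Visit Tao → queue [Eli, Wes, Bo, Ava]
Visit Eli → queue [Wes, Bo, Ava]
Visit Wes → queue [Bo, Ava]
Visit Bo → queue [Ava]
Visit Ava → queue []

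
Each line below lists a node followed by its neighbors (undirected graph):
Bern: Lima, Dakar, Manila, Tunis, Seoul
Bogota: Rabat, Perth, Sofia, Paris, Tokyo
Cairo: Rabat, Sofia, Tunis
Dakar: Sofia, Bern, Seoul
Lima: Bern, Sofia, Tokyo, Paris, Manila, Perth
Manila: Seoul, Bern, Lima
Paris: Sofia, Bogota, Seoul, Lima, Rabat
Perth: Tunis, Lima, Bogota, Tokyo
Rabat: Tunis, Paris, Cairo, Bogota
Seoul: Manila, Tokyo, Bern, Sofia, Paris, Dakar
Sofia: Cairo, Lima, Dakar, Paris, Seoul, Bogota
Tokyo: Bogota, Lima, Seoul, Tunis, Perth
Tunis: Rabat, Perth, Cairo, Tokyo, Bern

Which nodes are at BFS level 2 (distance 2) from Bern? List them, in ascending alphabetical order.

Cairo, Paris, Perth, Rabat, Sofia, Tokyo

Level 0: Bern
Level 1: Dakar, Lima, Manila, Seoul, Tunis
Level 2: Cairo, Paris, Perth, Rabat, Sofia, Tokyo
Level 3: Bogota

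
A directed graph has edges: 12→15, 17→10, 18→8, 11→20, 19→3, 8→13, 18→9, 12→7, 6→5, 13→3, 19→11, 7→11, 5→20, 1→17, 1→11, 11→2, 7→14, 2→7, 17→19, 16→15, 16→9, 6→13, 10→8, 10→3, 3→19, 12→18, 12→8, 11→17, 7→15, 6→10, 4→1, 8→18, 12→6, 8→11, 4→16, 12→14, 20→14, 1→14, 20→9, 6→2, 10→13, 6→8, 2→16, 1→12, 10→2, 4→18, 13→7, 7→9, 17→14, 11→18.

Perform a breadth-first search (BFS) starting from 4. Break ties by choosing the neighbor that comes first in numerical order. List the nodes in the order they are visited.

Visit 4; enqueue 1, 16, 18 → queue [1, 16, 18]
Visit 1; enqueue 11, 12, 14, 17 → queue [16, 18, 11, 12, 14, 17]
Visit 16; enqueue 9, 15 → queue [18, 11, 12, 14, 17, 9, 15]
Visit 18; enqueue 8 → queue [11, 12, 14, 17, 9, 15, 8]
Visit 11; enqueue 2, 20 → queue [12, 14, 17, 9, 15, 8, 2, 20]
Visit 12; enqueue 6, 7 → queue [14, 17, 9, 15, 8, 2, 20, 6, 7]
Visit 14 → queue [17, 9, 15, 8, 2, 20, 6, 7]
Visit 17; enqueue 10, 19 → queue [9, 15, 8, 2, 20, 6, 7, 10, 19]
Visit 9 → queue [15, 8, 2, 20, 6, 7, 10, 19]
Visit 15 → queue [8, 2, 20, 6, 7, 10, 19]
Visit 8; enqueue 13 → queue [2, 20, 6, 7, 10, 19, 13]
Visit 2 → queue [20, 6, 7, 10, 19, 13]
Visit 20 → queue [6, 7, 10, 19, 13]
Visit 6; enqueue 5 → queue [7, 10, 19, 13, 5]
Visit 7 → queue [10, 19, 13, 5]
Visit 10; enqueue 3 → queue [19, 13, 5, 3]
Visit 19 → queue [13, 5, 3]
Visit 13 → queue [5, 3]
Visit 5 → queue [3]
Visit 3 → queue []

4, 1, 16, 18, 11, 12, 14, 17, 9, 15, 8, 2, 20, 6, 7, 10, 19, 13, 5, 3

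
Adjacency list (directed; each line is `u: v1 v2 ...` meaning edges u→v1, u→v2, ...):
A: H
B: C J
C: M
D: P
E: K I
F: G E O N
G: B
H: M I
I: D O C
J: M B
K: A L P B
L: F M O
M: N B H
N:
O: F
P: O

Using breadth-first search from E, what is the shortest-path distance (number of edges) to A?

2

Level 0: E
Level 1: I, K
Level 2: A, B, C, D, L, O, P
Level 3: F, H, J, M
Level 4: G, N
A first appears at level 2.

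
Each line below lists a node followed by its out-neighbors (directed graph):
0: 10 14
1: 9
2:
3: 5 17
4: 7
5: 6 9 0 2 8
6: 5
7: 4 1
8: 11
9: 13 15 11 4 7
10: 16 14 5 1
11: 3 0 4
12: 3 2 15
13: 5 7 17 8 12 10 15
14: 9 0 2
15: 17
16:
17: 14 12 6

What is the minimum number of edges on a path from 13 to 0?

2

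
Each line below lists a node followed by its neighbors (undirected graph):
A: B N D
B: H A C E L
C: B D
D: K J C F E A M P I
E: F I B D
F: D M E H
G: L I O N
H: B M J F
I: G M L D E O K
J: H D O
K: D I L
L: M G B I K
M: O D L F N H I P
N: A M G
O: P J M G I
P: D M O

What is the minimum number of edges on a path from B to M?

2

Level 0: B
Level 1: A, C, E, H, L
Level 2: D, F, G, I, J, K, M, N
Level 3: O, P
M first appears at level 2.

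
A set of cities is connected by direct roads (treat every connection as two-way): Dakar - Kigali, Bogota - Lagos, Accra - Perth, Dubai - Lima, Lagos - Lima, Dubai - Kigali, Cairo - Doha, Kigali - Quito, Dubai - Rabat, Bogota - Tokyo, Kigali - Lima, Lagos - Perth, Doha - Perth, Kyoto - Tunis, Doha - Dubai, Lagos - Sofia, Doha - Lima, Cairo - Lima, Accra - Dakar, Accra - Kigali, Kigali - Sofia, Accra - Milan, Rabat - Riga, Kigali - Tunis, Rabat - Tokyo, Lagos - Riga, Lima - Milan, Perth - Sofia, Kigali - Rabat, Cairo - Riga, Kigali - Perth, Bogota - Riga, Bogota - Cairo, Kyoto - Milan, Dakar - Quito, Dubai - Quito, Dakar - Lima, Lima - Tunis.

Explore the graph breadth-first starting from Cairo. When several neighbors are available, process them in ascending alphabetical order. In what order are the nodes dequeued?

Cairo → Bogota → Doha → Lima → Riga → Lagos → Tokyo → Dubai → Perth → Dakar → Kigali → Milan → Tunis → Rabat → Sofia → Quito → Accra → Kyoto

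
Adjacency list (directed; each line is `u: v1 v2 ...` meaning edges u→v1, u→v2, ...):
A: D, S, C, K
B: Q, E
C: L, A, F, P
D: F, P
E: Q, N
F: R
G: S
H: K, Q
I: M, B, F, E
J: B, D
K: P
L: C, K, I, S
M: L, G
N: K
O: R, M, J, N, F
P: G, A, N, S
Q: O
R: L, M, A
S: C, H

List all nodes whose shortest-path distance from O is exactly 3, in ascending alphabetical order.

C, E, I, P, Q, S

Level 0: O
Level 1: F, J, M, N, R
Level 2: A, B, D, G, K, L
Level 3: C, E, I, P, Q, S
Level 4: H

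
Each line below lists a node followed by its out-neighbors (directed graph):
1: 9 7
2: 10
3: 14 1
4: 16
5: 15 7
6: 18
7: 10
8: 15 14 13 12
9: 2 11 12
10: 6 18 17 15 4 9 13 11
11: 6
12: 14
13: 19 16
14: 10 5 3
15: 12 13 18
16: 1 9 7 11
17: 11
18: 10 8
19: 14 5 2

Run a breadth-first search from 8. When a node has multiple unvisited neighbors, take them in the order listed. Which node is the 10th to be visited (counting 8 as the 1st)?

Visit 8; enqueue 15, 14, 13, 12 → queue [15, 14, 13, 12]
Visit 15; enqueue 18 → queue [14, 13, 12, 18]
Visit 14; enqueue 10, 5, 3 → queue [13, 12, 18, 10, 5, 3]
Visit 13; enqueue 19, 16 → queue [12, 18, 10, 5, 3, 19, 16]
Visit 12 → queue [18, 10, 5, 3, 19, 16]
Visit 18 → queue [10, 5, 3, 19, 16]
Visit 10; enqueue 6, 17, 4, 9, 11 → queue [5, 3, 19, 16, 6, 17, 4, 9, 11]
Visit 5; enqueue 7 → queue [3, 19, 16, 6, 17, 4, 9, 11, 7]
Visit 3; enqueue 1 → queue [19, 16, 6, 17, 4, 9, 11, 7, 1]
Visit 19; enqueue 2 → queue [16, 6, 17, 4, 9, 11, 7, 1, 2]
Visit 16 → queue [6, 17, 4, 9, 11, 7, 1, 2]
Visit 6 → queue [17, 4, 9, 11, 7, 1, 2]
Visit 17 → queue [4, 9, 11, 7, 1, 2]
Visit 4 → queue [9, 11, 7, 1, 2]
Visit 9 → queue [11, 7, 1, 2]
Visit 11 → queue [7, 1, 2]
Visit 7 → queue [1, 2]
Visit 1 → queue [2]
Visit 2 → queue []

Visit order: 8, 15, 14, 13, 12, 18, 10, 5, 3, 19, 16, 6, 17, 4, 9, 11, 7, 1, 2

19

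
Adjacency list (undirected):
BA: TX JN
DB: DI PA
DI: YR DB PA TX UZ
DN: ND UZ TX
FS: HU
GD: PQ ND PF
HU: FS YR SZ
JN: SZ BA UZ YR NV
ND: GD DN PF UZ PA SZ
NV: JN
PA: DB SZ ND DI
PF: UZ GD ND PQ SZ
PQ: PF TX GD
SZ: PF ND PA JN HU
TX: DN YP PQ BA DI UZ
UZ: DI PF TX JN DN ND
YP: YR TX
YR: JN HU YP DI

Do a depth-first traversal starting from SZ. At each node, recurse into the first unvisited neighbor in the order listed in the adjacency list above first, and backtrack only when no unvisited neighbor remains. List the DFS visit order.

Visit SZ
SZ → PF
PF → UZ
UZ → DI
DI → YR
YR → JN
JN → BA
BA → TX
TX → DN
DN → ND
ND → GD
GD → PQ
ND → PA
PA → DB
TX → YP
JN → NV
YR → HU
HU → FS

SZ → PF → UZ → DI → YR → JN → BA → TX → DN → ND → GD → PQ → PA → DB → YP → NV → HU → FS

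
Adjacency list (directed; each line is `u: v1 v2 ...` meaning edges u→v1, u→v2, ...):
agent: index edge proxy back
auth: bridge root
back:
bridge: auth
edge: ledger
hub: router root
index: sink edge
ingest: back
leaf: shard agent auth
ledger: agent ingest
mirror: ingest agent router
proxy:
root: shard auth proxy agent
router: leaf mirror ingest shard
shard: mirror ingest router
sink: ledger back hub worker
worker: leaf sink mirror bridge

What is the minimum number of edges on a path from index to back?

2

Level 0: index
Level 1: edge, sink
Level 2: back, hub, ledger, worker
Level 3: agent, bridge, ingest, leaf, mirror, root, router
Level 4: auth, proxy, shard
back first appears at level 2.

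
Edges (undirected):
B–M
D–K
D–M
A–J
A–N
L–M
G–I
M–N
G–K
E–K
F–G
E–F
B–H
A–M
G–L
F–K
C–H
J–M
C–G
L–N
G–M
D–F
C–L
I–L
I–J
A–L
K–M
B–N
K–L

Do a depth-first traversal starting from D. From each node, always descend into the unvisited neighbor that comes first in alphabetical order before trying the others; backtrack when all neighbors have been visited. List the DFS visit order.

Visit D
D → F
F → E
E → K
K → G
G → C
C → H
H → B
B → M
M → A
A → J
J → I
I → L
L → N

D → F → E → K → G → C → H → B → M → A → J → I → L → N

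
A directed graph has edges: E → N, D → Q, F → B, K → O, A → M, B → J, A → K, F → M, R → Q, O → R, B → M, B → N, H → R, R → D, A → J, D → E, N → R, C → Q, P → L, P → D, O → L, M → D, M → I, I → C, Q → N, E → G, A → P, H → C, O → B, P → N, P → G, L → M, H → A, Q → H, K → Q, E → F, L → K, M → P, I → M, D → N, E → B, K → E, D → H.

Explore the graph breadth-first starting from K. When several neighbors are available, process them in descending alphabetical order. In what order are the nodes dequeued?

K -> Q -> O -> E -> N -> H -> R -> L -> B -> G -> F -> C -> A -> D -> M -> J -> P -> I

Visit K; enqueue Q, O, E → queue [Q, O, E]
Visit Q; enqueue N, H → queue [O, E, N, H]
Visit O; enqueue R, L, B → queue [E, N, H, R, L, B]
Visit E; enqueue G, F → queue [N, H, R, L, B, G, F]
Visit N → queue [H, R, L, B, G, F]
Visit H; enqueue C, A → queue [R, L, B, G, F, C, A]
Visit R; enqueue D → queue [L, B, G, F, C, A, D]
Visit L; enqueue M → queue [B, G, F, C, A, D, M]
Visit B; enqueue J → queue [G, F, C, A, D, M, J]
Visit G → queue [F, C, A, D, M, J]
Visit F → queue [C, A, D, M, J]
Visit C → queue [A, D, M, J]
Visit A; enqueue P → queue [D, M, J, P]
Visit D → queue [M, J, P]
Visit M; enqueue I → queue [J, P, I]
Visit J → queue [P, I]
Visit P → queue [I]
Visit I → queue []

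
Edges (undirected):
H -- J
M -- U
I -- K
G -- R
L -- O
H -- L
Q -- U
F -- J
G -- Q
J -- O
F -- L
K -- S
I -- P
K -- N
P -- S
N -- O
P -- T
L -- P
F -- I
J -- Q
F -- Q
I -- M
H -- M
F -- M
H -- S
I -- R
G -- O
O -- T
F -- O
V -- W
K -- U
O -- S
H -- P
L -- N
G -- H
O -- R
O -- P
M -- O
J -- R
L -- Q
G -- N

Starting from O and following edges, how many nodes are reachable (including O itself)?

16

BFS from O visits: O, F, G, J, L, M, N, P, R, S, T, I, Q, H, U, K
Reachable nodes: 16 of 18 total.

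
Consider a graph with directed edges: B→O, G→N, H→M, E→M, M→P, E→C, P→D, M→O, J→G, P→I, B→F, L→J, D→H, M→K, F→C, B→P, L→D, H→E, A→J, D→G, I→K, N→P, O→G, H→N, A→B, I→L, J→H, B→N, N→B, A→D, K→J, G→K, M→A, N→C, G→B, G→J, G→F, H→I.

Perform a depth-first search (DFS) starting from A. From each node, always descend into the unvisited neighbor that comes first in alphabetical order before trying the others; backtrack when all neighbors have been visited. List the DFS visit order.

Visit A
A → B
B → F
F → C
B → N
N → P
P → D
D → G
G → J
J → H
H → E
E → M
M → K
M → O
H → I
I → L

A, B, F, C, N, P, D, G, J, H, E, M, K, O, I, L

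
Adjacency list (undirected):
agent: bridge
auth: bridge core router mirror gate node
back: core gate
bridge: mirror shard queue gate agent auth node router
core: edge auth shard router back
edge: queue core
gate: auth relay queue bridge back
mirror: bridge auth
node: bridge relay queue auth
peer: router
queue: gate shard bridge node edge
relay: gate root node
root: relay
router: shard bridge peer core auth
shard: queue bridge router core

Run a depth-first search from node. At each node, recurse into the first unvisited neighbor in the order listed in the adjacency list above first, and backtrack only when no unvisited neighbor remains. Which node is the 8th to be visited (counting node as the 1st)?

gate

Visit node
node → bridge
bridge → mirror
mirror → auth
auth → core
core → edge
edge → queue
queue → gate
gate → relay
relay → root
gate → back
queue → shard
shard → router
router → peer
bridge → agent

Visit order: node, bridge, mirror, auth, core, edge, queue, gate, relay, root, back, shard, router, peer, agent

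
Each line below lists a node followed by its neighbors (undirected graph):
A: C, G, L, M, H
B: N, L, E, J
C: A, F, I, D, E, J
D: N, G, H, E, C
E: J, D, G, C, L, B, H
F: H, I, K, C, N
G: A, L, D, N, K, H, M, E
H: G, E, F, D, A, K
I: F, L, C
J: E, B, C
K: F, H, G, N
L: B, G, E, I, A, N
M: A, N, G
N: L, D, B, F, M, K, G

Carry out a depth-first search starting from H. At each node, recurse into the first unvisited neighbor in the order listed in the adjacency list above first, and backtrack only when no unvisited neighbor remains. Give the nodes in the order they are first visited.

Visit H
H → G
G → A
A → C
C → F
F → I
I → L
L → B
B → N
N → D
D → E
E → J
N → M
N → K

H -> G -> A -> C -> F -> I -> L -> B -> N -> D -> E -> J -> M -> K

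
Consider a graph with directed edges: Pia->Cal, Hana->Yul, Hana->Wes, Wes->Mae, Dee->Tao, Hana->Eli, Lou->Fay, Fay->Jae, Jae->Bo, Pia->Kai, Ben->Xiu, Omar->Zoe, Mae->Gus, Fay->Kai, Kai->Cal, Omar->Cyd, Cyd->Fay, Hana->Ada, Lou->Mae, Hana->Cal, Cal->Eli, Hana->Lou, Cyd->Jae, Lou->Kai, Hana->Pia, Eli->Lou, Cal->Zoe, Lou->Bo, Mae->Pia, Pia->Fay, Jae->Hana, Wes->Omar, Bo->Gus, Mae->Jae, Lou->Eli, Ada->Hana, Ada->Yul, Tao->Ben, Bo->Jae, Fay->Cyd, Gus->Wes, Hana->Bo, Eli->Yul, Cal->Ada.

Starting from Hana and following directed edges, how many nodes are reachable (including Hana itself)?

17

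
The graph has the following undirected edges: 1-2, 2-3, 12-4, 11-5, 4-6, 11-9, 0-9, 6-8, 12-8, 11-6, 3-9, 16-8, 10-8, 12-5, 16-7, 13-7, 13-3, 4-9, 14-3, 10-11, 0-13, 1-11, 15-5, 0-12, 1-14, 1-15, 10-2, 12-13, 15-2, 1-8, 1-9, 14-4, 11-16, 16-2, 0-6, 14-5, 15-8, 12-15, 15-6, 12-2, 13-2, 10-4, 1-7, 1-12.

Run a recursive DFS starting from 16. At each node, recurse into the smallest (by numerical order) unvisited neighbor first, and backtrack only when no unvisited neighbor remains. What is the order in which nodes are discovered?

Visit 16
16 → 2
2 → 1
1 → 7
7 → 13
13 → 0
0 → 6
6 → 4
4 → 9
9 → 3
3 → 14
14 → 5
5 → 11
11 → 10
10 → 8
8 → 12
12 → 15

16 -> 2 -> 1 -> 7 -> 13 -> 0 -> 6 -> 4 -> 9 -> 3 -> 14 -> 5 -> 11 -> 10 -> 8 -> 12 -> 15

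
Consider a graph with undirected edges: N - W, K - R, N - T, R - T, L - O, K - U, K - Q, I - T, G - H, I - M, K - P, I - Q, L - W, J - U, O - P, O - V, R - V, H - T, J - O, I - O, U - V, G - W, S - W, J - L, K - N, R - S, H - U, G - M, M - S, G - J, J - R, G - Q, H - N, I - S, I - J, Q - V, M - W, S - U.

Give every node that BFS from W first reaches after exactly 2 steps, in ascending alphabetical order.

Level 0: W
Level 1: G, L, M, N, S
Level 2: H, I, J, K, O, Q, R, T, U
Level 3: P, V

H, I, J, K, O, Q, R, T, U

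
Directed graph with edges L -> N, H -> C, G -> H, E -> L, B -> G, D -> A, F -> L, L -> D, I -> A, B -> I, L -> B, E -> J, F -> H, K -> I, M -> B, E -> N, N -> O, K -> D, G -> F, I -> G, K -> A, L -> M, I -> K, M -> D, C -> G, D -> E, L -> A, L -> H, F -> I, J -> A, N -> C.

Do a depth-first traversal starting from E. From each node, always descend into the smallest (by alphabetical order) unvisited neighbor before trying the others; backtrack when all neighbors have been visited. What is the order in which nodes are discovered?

Visit E
E → J
J → A
E → L
L → B
B → G
G → F
F → H
H → C
F → I
I → K
K → D
L → M
L → N
N → O

E, J, A, L, B, G, F, H, C, I, K, D, M, N, O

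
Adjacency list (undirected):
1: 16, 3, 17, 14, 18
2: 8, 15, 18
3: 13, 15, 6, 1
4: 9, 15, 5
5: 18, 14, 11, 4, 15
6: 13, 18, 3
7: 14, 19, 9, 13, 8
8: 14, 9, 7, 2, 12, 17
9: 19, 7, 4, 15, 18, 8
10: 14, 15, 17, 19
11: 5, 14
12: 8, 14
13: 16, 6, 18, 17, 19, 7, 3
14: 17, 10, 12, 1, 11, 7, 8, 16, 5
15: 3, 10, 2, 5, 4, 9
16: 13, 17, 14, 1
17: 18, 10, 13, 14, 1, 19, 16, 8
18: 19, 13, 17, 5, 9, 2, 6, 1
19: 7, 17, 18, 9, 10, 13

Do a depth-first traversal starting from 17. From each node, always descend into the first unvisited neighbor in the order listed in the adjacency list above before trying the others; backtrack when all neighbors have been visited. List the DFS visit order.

Visit 17
17 → 18
18 → 19
19 → 7
7 → 14
14 → 10
10 → 15
15 → 3
3 → 13
13 → 16
16 → 1
13 → 6
15 → 2
2 → 8
8 → 9
9 → 4
4 → 5
5 → 11
8 → 12

17 → 18 → 19 → 7 → 14 → 10 → 15 → 3 → 13 → 16 → 1 → 6 → 2 → 8 → 9 → 4 → 5 → 11 → 12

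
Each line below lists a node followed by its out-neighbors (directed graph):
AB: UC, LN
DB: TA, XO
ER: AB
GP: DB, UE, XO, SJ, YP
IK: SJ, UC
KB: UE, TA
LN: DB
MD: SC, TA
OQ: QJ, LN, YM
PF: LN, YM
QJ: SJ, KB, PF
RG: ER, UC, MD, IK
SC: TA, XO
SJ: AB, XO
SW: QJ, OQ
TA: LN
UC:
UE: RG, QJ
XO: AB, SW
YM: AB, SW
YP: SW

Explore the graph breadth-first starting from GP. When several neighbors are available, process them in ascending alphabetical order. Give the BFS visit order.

Visit GP; enqueue DB, SJ, UE, XO, YP → queue [DB, SJ, UE, XO, YP]
Visit DB; enqueue TA → queue [SJ, UE, XO, YP, TA]
Visit SJ; enqueue AB → queue [UE, XO, YP, TA, AB]
Visit UE; enqueue QJ, RG → queue [XO, YP, TA, AB, QJ, RG]
Visit XO; enqueue SW → queue [YP, TA, AB, QJ, RG, SW]
Visit YP → queue [TA, AB, QJ, RG, SW]
Visit TA; enqueue LN → queue [AB, QJ, RG, SW, LN]
Visit AB; enqueue UC → queue [QJ, RG, SW, LN, UC]
Visit QJ; enqueue KB, PF → queue [RG, SW, LN, UC, KB, PF]
Visit RG; enqueue ER, IK, MD → queue [SW, LN, UC, KB, PF, ER, IK, MD]
Visit SW; enqueue OQ → queue [LN, UC, KB, PF, ER, IK, MD, OQ]
Visit LN → queue [UC, KB, PF, ER, IK, MD, OQ]
Visit UC → queue [KB, PF, ER, IK, MD, OQ]
Visit KB → queue [PF, ER, IK, MD, OQ]
Visit PF; enqueue YM → queue [ER, IK, MD, OQ, YM]
Visit ER → queue [IK, MD, OQ, YM]
Visit IK → queue [MD, OQ, YM]
Visit MD; enqueue SC → queue [OQ, YM, SC]
Visit OQ → queue [YM, SC]
Visit YM → queue [SC]
Visit SC → queue []

GP, DB, SJ, UE, XO, YP, TA, AB, QJ, RG, SW, LN, UC, KB, PF, ER, IK, MD, OQ, YM, SC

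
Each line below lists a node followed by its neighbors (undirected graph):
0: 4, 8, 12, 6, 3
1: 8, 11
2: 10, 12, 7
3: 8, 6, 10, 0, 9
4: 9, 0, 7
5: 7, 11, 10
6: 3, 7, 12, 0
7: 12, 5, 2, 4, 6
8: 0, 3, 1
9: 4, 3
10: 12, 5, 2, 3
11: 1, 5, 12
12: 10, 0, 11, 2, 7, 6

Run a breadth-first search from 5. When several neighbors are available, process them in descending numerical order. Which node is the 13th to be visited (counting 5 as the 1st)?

9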